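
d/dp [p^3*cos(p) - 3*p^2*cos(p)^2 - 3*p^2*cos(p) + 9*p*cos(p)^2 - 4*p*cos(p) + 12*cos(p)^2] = -p^3*sin(p) + 3*p^2*sin(2*p) + 3*sqrt(2)*p^2*sin(p + pi/4) + 4*p*sin(p) - 9*p*sin(2*p) - 6*p*cos(p) - 3*p*cos(2*p) - 3*p - 12*sin(2*p) - 4*cos(p) + 9*cos(2*p)/2 + 9/2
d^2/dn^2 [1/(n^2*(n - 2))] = 2*(n^2 + 2*n*(n - 2) + 3*(n - 2)^2)/(n^4*(n - 2)^3)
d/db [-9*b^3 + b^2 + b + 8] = -27*b^2 + 2*b + 1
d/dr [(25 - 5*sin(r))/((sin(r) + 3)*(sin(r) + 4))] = 5*(sin(r)^2 - 10*sin(r) - 47)*cos(r)/((sin(r) + 3)^2*(sin(r) + 4)^2)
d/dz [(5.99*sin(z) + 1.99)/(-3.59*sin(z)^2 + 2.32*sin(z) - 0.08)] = (21.5041*sin(z)^2 + 14.2882*sin(z) - 5.096)*cos(z)/(12.8881*sin(z)^4 - 16.6576*sin(z)^3 + 5.9568*sin(z)^2 - 0.3712*sin(z) + 0.0064)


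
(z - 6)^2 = z^2 - 12*z + 36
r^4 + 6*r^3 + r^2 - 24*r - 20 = (r - 2)*(r + 1)*(r + 2)*(r + 5)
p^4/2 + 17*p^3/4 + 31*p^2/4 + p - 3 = (p/2 + 1)*(p - 1/2)*(p + 1)*(p + 6)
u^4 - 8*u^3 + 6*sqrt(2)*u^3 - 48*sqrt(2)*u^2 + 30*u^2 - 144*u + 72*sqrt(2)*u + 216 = (u - 6)*(u - 2)*(u + 3*sqrt(2))^2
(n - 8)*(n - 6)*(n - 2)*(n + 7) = n^4 - 9*n^3 - 36*n^2 + 436*n - 672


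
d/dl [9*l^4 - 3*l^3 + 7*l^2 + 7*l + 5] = 36*l^3 - 9*l^2 + 14*l + 7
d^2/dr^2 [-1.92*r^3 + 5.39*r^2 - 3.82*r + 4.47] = 10.78 - 11.52*r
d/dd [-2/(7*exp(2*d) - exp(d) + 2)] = (28*exp(d) - 2)*exp(d)/(7*exp(2*d) - exp(d) + 2)^2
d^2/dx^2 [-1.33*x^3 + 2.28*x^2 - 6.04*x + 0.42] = 4.56 - 7.98*x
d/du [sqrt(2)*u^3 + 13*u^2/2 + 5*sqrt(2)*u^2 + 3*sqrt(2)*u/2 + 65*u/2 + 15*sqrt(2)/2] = 3*sqrt(2)*u^2 + 13*u + 10*sqrt(2)*u + 3*sqrt(2)/2 + 65/2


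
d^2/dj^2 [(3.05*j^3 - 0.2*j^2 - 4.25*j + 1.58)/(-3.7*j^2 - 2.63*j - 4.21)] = (-5.6843418860808e-14*j^4 + 165.29921*j^3 - 351.09669*j^2 - 813.81441*j - 59.658994)/(50.653*j^6 + 108.0141*j^5 + 249.68229*j^4 + 263.996507*j^3 + 284.097957*j^2 + 139.843149*j + 74.618461)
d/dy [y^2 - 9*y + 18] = 2*y - 9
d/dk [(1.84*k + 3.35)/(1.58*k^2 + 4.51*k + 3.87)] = (2.9072*k^2 + 8.2984*k - (1.84*k + 3.35)*(3.16*k + 4.51) + 7.1208)/(1.58*k^2 + 4.51*k + 3.87)^2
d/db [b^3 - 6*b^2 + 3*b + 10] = 3*b^2 - 12*b + 3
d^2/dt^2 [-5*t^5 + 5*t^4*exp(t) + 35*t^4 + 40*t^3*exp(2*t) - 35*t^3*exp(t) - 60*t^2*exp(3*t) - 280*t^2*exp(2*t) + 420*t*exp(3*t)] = 5*t^4*exp(t) + 160*t^3*exp(2*t) + 5*t^3*exp(t) - 100*t^3 - 540*t^2*exp(3*t) - 640*t^2*exp(2*t) - 150*t^2*exp(t) + 420*t^2 + 3060*t*exp(3*t) - 2000*t*exp(2*t) - 210*t*exp(t) + 2400*exp(3*t) - 560*exp(2*t)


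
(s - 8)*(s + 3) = s^2 - 5*s - 24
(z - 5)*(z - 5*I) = z^2 - 5*z - 5*I*z + 25*I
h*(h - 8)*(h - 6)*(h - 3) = h^4 - 17*h^3 + 90*h^2 - 144*h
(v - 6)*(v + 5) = v^2 - v - 30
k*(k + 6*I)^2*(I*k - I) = I*k^4 - 12*k^3 - I*k^3 + 12*k^2 - 36*I*k^2 + 36*I*k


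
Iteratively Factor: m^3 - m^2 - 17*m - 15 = (m + 1)*(m^2 - 2*m - 15) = (m + 1)*(m + 3)*(m - 5)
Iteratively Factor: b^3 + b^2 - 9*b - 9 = (b - 3)*(b^2 + 4*b + 3) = (b - 3)*(b + 3)*(b + 1)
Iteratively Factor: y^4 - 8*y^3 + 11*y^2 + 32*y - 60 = (y - 2)*(y^3 - 6*y^2 - y + 30) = (y - 2)*(y + 2)*(y^2 - 8*y + 15) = (y - 5)*(y - 2)*(y + 2)*(y - 3)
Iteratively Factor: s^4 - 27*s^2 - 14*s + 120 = (s - 2)*(s^3 + 2*s^2 - 23*s - 60) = (s - 2)*(s + 3)*(s^2 - s - 20) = (s - 5)*(s - 2)*(s + 3)*(s + 4)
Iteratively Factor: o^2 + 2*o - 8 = (o - 2)*(o + 4)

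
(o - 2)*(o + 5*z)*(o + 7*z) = o^3 + 12*o^2*z - 2*o^2 + 35*o*z^2 - 24*o*z - 70*z^2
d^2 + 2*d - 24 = (d - 4)*(d + 6)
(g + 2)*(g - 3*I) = g^2 + 2*g - 3*I*g - 6*I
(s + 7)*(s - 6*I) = s^2 + 7*s - 6*I*s - 42*I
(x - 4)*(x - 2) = x^2 - 6*x + 8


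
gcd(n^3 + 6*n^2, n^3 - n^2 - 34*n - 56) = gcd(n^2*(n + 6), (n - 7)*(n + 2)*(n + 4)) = 1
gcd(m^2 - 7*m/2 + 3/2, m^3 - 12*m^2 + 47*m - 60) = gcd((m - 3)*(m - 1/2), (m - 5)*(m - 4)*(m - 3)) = m - 3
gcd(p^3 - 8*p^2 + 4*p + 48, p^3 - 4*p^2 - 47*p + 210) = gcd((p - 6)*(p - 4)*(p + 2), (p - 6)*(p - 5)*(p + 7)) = p - 6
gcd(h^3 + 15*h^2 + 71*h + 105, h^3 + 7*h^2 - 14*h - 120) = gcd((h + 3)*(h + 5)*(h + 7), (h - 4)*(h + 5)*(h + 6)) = h + 5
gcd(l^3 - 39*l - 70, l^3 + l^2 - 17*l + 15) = l + 5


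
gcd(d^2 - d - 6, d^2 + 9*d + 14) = d + 2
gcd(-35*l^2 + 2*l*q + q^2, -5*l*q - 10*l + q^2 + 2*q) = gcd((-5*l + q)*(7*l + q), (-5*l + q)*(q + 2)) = -5*l + q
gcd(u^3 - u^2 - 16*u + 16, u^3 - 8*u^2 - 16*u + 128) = u^2 - 16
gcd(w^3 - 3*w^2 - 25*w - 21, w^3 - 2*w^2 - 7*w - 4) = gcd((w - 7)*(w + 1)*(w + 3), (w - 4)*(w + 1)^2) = w + 1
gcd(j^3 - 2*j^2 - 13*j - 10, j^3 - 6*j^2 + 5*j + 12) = j + 1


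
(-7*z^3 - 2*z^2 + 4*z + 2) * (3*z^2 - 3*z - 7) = -21*z^5 + 15*z^4 + 67*z^3 + 8*z^2 - 34*z - 14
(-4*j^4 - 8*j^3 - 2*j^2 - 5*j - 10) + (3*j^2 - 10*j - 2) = -4*j^4 - 8*j^3 + j^2 - 15*j - 12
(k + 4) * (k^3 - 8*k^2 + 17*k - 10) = k^4 - 4*k^3 - 15*k^2 + 58*k - 40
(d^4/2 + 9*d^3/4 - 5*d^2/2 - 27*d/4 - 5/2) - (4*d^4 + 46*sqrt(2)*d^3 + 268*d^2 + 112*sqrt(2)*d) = -7*d^4/2 - 46*sqrt(2)*d^3 + 9*d^3/4 - 541*d^2/2 - 112*sqrt(2)*d - 27*d/4 - 5/2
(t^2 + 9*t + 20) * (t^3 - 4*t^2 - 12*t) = t^5 + 5*t^4 - 28*t^3 - 188*t^2 - 240*t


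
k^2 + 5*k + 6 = (k + 2)*(k + 3)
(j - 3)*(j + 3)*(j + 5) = j^3 + 5*j^2 - 9*j - 45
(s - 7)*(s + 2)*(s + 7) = s^3 + 2*s^2 - 49*s - 98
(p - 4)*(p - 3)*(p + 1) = p^3 - 6*p^2 + 5*p + 12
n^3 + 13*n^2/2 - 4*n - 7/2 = (n - 1)*(n + 1/2)*(n + 7)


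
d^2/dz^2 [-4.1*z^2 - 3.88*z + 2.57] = -8.20000000000000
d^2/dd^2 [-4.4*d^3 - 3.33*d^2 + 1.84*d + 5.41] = -26.4*d - 6.66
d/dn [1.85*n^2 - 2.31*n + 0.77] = 3.7*n - 2.31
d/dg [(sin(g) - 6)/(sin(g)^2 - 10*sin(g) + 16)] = (12*sin(g) + cos(g)^2 - 45)*cos(g)/(sin(g)^2 - 10*sin(g) + 16)^2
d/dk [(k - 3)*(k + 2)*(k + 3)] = 3*k^2 + 4*k - 9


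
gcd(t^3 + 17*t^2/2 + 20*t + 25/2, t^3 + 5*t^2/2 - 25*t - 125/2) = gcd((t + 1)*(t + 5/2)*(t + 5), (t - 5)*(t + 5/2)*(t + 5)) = t^2 + 15*t/2 + 25/2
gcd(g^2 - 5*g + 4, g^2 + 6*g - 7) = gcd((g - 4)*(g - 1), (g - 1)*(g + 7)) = g - 1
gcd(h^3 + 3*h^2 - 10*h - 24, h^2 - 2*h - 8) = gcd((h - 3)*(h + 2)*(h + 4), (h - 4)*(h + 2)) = h + 2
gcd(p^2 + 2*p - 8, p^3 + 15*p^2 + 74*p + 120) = p + 4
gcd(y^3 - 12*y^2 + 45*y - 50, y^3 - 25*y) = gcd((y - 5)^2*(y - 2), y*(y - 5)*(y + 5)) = y - 5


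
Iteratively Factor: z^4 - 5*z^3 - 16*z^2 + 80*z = (z)*(z^3 - 5*z^2 - 16*z + 80) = z*(z - 5)*(z^2 - 16) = z*(z - 5)*(z + 4)*(z - 4)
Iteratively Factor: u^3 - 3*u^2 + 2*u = (u - 1)*(u^2 - 2*u) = (u - 2)*(u - 1)*(u)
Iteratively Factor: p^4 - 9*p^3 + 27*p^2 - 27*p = (p)*(p^3 - 9*p^2 + 27*p - 27) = p*(p - 3)*(p^2 - 6*p + 9) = p*(p - 3)^2*(p - 3)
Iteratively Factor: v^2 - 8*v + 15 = (v - 3)*(v - 5)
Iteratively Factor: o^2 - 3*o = (o - 3)*(o)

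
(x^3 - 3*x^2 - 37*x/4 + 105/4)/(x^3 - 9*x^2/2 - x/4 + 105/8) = 2*(x + 3)/(2*x + 3)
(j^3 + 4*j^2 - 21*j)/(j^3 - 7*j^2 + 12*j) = (j + 7)/(j - 4)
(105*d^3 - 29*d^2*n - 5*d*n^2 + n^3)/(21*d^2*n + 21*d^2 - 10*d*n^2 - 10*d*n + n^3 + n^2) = (5*d + n)/(n + 1)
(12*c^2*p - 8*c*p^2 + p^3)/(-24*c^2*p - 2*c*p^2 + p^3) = (-2*c + p)/(4*c + p)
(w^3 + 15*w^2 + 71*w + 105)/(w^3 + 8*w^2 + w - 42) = (w + 5)/(w - 2)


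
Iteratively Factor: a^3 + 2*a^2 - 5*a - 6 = (a + 1)*(a^2 + a - 6) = (a - 2)*(a + 1)*(a + 3)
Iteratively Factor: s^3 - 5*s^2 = (s)*(s^2 - 5*s) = s*(s - 5)*(s)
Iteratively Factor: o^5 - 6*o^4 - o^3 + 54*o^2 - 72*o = (o - 4)*(o^4 - 2*o^3 - 9*o^2 + 18*o) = (o - 4)*(o - 2)*(o^3 - 9*o) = o*(o - 4)*(o - 2)*(o^2 - 9) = o*(o - 4)*(o - 2)*(o + 3)*(o - 3)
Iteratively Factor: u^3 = (u)*(u^2) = u^2*(u)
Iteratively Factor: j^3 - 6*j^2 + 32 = (j + 2)*(j^2 - 8*j + 16) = (j - 4)*(j + 2)*(j - 4)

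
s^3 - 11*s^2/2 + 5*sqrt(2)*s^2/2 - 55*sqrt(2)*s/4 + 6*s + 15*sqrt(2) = (s - 4)*(s - 3/2)*(s + 5*sqrt(2)/2)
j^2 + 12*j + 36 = (j + 6)^2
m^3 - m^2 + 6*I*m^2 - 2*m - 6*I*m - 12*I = (m - 2)*(m + 1)*(m + 6*I)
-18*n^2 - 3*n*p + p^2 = (-6*n + p)*(3*n + p)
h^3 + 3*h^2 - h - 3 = (h - 1)*(h + 1)*(h + 3)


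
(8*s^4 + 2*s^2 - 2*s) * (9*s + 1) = 72*s^5 + 8*s^4 + 18*s^3 - 16*s^2 - 2*s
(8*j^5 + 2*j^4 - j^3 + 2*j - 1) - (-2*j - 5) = 8*j^5 + 2*j^4 - j^3 + 4*j + 4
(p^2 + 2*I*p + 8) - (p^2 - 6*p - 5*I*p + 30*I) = 6*p + 7*I*p + 8 - 30*I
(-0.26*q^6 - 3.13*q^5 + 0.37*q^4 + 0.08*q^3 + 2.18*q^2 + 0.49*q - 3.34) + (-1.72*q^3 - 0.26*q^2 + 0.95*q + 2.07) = -0.26*q^6 - 3.13*q^5 + 0.37*q^4 - 1.64*q^3 + 1.92*q^2 + 1.44*q - 1.27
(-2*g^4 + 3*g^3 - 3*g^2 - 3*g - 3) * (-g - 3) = 2*g^5 + 3*g^4 - 6*g^3 + 12*g^2 + 12*g + 9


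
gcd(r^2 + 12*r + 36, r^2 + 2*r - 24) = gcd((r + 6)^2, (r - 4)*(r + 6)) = r + 6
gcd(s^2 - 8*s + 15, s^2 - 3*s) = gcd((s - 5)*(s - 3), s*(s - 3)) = s - 3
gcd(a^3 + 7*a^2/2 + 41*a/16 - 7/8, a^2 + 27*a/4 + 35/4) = a + 7/4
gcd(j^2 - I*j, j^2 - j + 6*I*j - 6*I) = 1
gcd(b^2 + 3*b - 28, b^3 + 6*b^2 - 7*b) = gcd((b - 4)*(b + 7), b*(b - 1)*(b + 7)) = b + 7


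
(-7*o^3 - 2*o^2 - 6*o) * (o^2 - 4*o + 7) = -7*o^5 + 26*o^4 - 47*o^3 + 10*o^2 - 42*o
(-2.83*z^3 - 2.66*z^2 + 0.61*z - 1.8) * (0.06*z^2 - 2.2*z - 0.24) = -0.1698*z^5 + 6.0664*z^4 + 6.5678*z^3 - 0.8116*z^2 + 3.8136*z + 0.432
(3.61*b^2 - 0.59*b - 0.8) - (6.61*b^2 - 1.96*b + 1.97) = -3.0*b^2 + 1.37*b - 2.77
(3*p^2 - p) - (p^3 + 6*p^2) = -p^3 - 3*p^2 - p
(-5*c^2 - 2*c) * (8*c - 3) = -40*c^3 - c^2 + 6*c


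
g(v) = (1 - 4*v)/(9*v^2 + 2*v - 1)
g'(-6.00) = 0.01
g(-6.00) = 0.08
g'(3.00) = 0.04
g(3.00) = -0.13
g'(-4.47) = 0.03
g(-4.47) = 0.11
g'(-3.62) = 0.04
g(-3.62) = 0.14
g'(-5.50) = 0.02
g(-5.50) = 0.09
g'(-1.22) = 0.78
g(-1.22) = 0.59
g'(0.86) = 0.24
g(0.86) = -0.33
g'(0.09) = 1.20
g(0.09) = -0.86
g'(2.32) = 0.06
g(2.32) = -0.16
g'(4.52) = 0.02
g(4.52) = -0.09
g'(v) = (1 - 4*v)*(-18*v - 2)/(9*v^2 + 2*v - 1)^2 - 4/(9*v^2 + 2*v - 1) = 2*(18*v^2 - 9*v + 1)/(81*v^4 + 36*v^3 - 14*v^2 - 4*v + 1)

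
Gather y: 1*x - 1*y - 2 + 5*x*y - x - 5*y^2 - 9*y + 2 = -5*y^2 + y*(5*x - 10)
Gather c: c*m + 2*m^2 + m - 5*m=c*m + 2*m^2 - 4*m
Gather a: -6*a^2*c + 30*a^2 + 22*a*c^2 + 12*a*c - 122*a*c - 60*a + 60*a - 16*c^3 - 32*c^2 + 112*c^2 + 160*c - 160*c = a^2*(30 - 6*c) + a*(22*c^2 - 110*c) - 16*c^3 + 80*c^2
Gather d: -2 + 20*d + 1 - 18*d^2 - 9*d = -18*d^2 + 11*d - 1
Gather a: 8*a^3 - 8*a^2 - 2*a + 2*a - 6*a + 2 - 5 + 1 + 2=8*a^3 - 8*a^2 - 6*a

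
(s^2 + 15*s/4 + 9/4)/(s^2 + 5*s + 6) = (s + 3/4)/(s + 2)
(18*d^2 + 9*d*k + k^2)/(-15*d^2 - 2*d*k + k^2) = (-6*d - k)/(5*d - k)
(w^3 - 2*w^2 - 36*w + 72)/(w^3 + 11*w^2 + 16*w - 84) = (w - 6)/(w + 7)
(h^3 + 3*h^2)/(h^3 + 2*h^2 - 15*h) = h*(h + 3)/(h^2 + 2*h - 15)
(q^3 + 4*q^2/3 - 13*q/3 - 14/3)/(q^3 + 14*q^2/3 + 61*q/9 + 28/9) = 3*(q - 2)/(3*q + 4)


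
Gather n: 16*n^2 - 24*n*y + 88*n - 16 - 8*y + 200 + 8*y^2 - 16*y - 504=16*n^2 + n*(88 - 24*y) + 8*y^2 - 24*y - 320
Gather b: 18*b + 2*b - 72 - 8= 20*b - 80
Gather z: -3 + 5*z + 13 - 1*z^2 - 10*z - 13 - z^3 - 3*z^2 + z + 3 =-z^3 - 4*z^2 - 4*z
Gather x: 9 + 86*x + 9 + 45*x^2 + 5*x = 45*x^2 + 91*x + 18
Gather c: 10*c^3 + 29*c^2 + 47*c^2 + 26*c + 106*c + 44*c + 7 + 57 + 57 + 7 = 10*c^3 + 76*c^2 + 176*c + 128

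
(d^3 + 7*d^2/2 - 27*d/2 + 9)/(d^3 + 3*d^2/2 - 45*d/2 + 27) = (d - 1)/(d - 3)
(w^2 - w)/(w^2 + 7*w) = (w - 1)/(w + 7)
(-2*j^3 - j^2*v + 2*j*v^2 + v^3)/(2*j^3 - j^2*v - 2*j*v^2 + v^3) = (2*j + v)/(-2*j + v)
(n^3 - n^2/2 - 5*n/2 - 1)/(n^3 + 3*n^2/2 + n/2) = (n - 2)/n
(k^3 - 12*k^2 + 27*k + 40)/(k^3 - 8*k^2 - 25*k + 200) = (k + 1)/(k + 5)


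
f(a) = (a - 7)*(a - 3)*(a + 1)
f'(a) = (a - 7)*(a - 3) + (a - 7)*(a + 1) + (a - 3)*(a + 1) = 3*a^2 - 18*a + 11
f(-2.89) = -110.10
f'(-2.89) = 88.08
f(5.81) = -22.77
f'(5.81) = 7.69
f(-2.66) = -90.76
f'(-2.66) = 80.11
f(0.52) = 24.43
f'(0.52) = 2.45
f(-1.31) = -11.10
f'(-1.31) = 39.73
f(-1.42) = -15.63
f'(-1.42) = 42.61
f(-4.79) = -348.09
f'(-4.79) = 166.05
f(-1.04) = -1.30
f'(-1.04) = 32.96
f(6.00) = -21.00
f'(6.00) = 11.00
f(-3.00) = -120.00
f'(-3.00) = 92.00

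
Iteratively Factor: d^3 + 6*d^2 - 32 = (d + 4)*(d^2 + 2*d - 8) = (d + 4)^2*(d - 2)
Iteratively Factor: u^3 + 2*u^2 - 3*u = (u + 3)*(u^2 - u) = u*(u + 3)*(u - 1)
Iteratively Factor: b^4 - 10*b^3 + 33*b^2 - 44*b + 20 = (b - 2)*(b^3 - 8*b^2 + 17*b - 10) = (b - 2)*(b - 1)*(b^2 - 7*b + 10) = (b - 2)^2*(b - 1)*(b - 5)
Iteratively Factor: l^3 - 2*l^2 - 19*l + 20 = (l - 1)*(l^2 - l - 20) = (l - 1)*(l + 4)*(l - 5)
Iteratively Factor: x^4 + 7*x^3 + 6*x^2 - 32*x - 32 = (x + 4)*(x^3 + 3*x^2 - 6*x - 8) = (x + 1)*(x + 4)*(x^2 + 2*x - 8) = (x + 1)*(x + 4)^2*(x - 2)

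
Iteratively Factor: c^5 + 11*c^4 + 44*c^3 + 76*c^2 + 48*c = (c)*(c^4 + 11*c^3 + 44*c^2 + 76*c + 48) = c*(c + 2)*(c^3 + 9*c^2 + 26*c + 24) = c*(c + 2)^2*(c^2 + 7*c + 12) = c*(c + 2)^2*(c + 4)*(c + 3)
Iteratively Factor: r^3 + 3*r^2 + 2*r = (r + 2)*(r^2 + r) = (r + 1)*(r + 2)*(r)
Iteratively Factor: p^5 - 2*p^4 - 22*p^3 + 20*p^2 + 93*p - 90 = (p - 1)*(p^4 - p^3 - 23*p^2 - 3*p + 90) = (p - 1)*(p + 3)*(p^3 - 4*p^2 - 11*p + 30) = (p - 1)*(p + 3)^2*(p^2 - 7*p + 10) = (p - 2)*(p - 1)*(p + 3)^2*(p - 5)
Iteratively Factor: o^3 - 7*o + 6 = (o - 2)*(o^2 + 2*o - 3) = (o - 2)*(o + 3)*(o - 1)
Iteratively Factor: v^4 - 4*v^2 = (v)*(v^3 - 4*v) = v^2*(v^2 - 4) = v^2*(v + 2)*(v - 2)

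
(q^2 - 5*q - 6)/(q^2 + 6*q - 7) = (q^2 - 5*q - 6)/(q^2 + 6*q - 7)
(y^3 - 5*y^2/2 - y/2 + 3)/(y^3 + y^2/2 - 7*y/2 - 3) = (2*y - 3)/(2*y + 3)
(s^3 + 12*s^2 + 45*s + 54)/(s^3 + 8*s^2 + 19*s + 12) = (s^2 + 9*s + 18)/(s^2 + 5*s + 4)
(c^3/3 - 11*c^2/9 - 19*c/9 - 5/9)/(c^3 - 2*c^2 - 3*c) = (3*c^2 - 14*c - 5)/(9*c*(c - 3))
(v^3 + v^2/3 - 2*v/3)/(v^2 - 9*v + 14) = v*(3*v^2 + v - 2)/(3*(v^2 - 9*v + 14))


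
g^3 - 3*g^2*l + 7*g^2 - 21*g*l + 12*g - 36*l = (g + 3)*(g + 4)*(g - 3*l)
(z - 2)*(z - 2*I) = z^2 - 2*z - 2*I*z + 4*I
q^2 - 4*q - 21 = (q - 7)*(q + 3)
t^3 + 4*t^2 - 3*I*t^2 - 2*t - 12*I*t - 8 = (t + 4)*(t - 2*I)*(t - I)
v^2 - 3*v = v*(v - 3)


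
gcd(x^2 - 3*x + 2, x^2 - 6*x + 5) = x - 1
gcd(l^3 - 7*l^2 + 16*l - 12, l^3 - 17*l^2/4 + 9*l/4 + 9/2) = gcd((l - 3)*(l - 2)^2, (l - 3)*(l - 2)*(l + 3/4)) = l^2 - 5*l + 6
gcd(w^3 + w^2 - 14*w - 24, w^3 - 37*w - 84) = w + 3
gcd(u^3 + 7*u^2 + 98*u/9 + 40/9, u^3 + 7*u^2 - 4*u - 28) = 1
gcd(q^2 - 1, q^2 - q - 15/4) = 1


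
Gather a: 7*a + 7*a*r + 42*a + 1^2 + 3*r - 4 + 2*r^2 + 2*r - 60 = a*(7*r + 49) + 2*r^2 + 5*r - 63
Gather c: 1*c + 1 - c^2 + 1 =-c^2 + c + 2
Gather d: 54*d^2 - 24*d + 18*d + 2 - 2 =54*d^2 - 6*d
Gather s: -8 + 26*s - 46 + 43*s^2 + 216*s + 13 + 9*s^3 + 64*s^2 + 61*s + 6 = 9*s^3 + 107*s^2 + 303*s - 35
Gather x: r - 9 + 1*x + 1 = r + x - 8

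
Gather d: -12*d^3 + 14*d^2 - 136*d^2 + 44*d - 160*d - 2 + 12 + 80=-12*d^3 - 122*d^2 - 116*d + 90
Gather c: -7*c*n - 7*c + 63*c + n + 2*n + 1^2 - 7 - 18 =c*(56 - 7*n) + 3*n - 24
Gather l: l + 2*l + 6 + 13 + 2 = 3*l + 21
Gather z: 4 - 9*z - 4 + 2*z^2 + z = 2*z^2 - 8*z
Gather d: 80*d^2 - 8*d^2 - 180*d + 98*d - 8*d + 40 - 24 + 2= 72*d^2 - 90*d + 18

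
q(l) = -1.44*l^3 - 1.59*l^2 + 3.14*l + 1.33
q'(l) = -4.32*l^2 - 3.18*l + 3.14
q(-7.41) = 476.65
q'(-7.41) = -210.50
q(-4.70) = 100.95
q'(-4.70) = -77.34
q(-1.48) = -2.13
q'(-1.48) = -1.62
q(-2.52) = 6.36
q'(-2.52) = -16.28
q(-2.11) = 1.15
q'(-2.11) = -9.38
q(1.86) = -7.60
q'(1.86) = -17.72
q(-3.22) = 22.81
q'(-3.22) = -31.41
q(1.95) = -9.27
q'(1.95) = -19.49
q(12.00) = -2678.27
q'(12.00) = -657.10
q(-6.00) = 236.29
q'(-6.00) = -133.30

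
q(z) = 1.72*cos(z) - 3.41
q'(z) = -1.72*sin(z)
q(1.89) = -3.95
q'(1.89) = -1.63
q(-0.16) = -1.71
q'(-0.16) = 0.27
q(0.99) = -2.47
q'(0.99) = -1.44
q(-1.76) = -3.73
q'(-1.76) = 1.69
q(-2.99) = -5.11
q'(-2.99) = 0.26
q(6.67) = -1.82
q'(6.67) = -0.65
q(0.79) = -2.20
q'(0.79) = -1.22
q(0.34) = -1.79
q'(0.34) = -0.57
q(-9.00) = -4.98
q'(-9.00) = 0.71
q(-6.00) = -1.76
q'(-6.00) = -0.48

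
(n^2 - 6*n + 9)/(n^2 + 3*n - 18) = (n - 3)/(n + 6)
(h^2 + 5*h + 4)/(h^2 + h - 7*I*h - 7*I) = (h + 4)/(h - 7*I)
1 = 1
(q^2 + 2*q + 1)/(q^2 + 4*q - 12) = (q^2 + 2*q + 1)/(q^2 + 4*q - 12)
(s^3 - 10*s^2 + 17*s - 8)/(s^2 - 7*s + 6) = (s^2 - 9*s + 8)/(s - 6)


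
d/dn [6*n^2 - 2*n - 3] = 12*n - 2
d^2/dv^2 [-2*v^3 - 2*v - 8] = -12*v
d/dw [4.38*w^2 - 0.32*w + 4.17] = 8.76*w - 0.32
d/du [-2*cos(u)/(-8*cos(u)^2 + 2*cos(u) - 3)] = 2*(-sin(u) + 2*sin(3*u))/(2*cos(u) - 4*cos(2*u) - 7)^2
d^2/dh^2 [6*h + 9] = 0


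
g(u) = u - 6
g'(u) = 1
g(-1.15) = -7.15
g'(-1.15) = 1.00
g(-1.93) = -7.93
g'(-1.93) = 1.00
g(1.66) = -4.34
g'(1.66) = 1.00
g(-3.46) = -9.46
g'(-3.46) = 1.00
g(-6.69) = -12.69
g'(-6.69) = 1.00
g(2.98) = -3.02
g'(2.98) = 1.00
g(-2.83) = -8.83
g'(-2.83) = 1.00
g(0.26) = -5.74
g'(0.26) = 1.00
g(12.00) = 6.00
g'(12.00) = 1.00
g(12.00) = 6.00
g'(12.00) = 1.00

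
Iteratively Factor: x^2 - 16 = (x - 4)*(x + 4)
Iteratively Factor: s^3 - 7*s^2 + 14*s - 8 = (s - 1)*(s^2 - 6*s + 8) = (s - 2)*(s - 1)*(s - 4)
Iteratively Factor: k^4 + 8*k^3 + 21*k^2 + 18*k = (k)*(k^3 + 8*k^2 + 21*k + 18) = k*(k + 3)*(k^2 + 5*k + 6) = k*(k + 2)*(k + 3)*(k + 3)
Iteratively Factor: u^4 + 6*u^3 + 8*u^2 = (u)*(u^3 + 6*u^2 + 8*u) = u*(u + 4)*(u^2 + 2*u) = u*(u + 2)*(u + 4)*(u)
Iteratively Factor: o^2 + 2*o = (o + 2)*(o)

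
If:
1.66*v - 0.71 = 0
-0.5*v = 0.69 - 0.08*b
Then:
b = 11.30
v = 0.43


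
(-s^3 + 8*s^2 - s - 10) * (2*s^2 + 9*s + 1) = -2*s^5 + 7*s^4 + 69*s^3 - 21*s^2 - 91*s - 10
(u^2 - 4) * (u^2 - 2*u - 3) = u^4 - 2*u^3 - 7*u^2 + 8*u + 12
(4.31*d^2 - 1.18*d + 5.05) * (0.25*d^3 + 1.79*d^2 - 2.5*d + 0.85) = 1.0775*d^5 + 7.4199*d^4 - 11.6247*d^3 + 15.653*d^2 - 13.628*d + 4.2925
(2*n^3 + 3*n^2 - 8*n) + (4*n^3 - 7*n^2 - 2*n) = 6*n^3 - 4*n^2 - 10*n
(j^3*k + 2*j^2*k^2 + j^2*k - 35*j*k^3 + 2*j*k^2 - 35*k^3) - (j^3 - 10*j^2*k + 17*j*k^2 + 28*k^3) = j^3*k - j^3 + 2*j^2*k^2 + 11*j^2*k - 35*j*k^3 - 15*j*k^2 - 63*k^3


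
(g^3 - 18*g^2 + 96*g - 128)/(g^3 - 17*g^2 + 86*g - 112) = (g - 8)/(g - 7)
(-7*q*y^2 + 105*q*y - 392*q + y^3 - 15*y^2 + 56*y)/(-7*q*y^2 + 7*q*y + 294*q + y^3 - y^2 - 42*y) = (y - 8)/(y + 6)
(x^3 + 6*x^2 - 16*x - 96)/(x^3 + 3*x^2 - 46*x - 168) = (x - 4)/(x - 7)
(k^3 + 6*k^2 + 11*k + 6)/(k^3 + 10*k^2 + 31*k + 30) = (k + 1)/(k + 5)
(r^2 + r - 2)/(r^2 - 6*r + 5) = (r + 2)/(r - 5)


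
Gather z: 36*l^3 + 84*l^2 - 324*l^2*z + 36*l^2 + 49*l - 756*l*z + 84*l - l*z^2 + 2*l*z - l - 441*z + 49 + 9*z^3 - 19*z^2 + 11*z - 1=36*l^3 + 120*l^2 + 132*l + 9*z^3 + z^2*(-l - 19) + z*(-324*l^2 - 754*l - 430) + 48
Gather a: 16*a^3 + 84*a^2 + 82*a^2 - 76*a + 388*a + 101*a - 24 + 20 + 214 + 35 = 16*a^3 + 166*a^2 + 413*a + 245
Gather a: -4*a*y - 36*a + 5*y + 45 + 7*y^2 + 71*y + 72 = a*(-4*y - 36) + 7*y^2 + 76*y + 117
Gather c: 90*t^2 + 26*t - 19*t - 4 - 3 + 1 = 90*t^2 + 7*t - 6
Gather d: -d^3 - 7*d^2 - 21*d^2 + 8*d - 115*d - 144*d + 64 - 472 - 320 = -d^3 - 28*d^2 - 251*d - 728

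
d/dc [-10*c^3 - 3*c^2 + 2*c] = -30*c^2 - 6*c + 2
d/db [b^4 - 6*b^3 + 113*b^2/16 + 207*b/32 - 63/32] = 4*b^3 - 18*b^2 + 113*b/8 + 207/32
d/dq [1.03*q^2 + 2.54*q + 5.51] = 2.06*q + 2.54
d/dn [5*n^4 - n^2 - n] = 20*n^3 - 2*n - 1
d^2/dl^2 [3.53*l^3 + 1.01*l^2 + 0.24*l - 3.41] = 21.18*l + 2.02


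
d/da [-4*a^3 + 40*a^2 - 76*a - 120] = -12*a^2 + 80*a - 76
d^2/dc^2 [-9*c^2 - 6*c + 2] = -18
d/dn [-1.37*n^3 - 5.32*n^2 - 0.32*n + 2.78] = -4.11*n^2 - 10.64*n - 0.32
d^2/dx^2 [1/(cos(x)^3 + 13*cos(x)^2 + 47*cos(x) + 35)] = ((191*cos(x) + 104*cos(2*x) + 9*cos(3*x))*(cos(x)^3 + 13*cos(x)^2 + 47*cos(x) + 35)/4 + 2*(3*cos(x)^2 + 26*cos(x) + 47)^2*sin(x)^2)/(cos(x)^3 + 13*cos(x)^2 + 47*cos(x) + 35)^3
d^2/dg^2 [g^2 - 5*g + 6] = 2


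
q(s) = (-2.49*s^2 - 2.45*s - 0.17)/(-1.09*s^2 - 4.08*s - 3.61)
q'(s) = (-4.98*s - 2.45)/(-1.09*s^2 - 4.08*s - 3.61) + (2.18*s + 4.08)*(-2.49*s^2 - 2.45*s - 0.17)/(-1.09*s^2 - 4.08*s - 3.61)^2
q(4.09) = 1.35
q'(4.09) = 0.14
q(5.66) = 1.52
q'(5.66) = 0.09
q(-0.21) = -0.08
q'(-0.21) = 0.61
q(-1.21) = 3.16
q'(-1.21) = -30.24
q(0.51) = 0.35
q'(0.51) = 0.53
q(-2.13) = -46.22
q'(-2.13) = 252.99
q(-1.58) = -21.81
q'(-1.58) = -73.21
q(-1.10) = 1.11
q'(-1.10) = -11.09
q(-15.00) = 2.79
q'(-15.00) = 0.04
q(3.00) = 1.17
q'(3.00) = 0.19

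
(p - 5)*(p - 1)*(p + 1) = p^3 - 5*p^2 - p + 5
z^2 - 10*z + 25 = (z - 5)^2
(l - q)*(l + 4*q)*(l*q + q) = l^3*q + 3*l^2*q^2 + l^2*q - 4*l*q^3 + 3*l*q^2 - 4*q^3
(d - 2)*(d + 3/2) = d^2 - d/2 - 3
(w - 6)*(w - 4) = w^2 - 10*w + 24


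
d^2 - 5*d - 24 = (d - 8)*(d + 3)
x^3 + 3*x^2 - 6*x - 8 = (x - 2)*(x + 1)*(x + 4)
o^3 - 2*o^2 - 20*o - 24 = (o - 6)*(o + 2)^2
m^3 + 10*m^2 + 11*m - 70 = (m - 2)*(m + 5)*(m + 7)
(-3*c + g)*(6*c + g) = -18*c^2 + 3*c*g + g^2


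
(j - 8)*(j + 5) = j^2 - 3*j - 40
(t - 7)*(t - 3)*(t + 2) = t^3 - 8*t^2 + t + 42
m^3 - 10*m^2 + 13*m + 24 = (m - 8)*(m - 3)*(m + 1)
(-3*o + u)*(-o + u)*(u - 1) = 3*o^2*u - 3*o^2 - 4*o*u^2 + 4*o*u + u^3 - u^2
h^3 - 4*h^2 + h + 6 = (h - 3)*(h - 2)*(h + 1)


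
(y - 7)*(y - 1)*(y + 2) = y^3 - 6*y^2 - 9*y + 14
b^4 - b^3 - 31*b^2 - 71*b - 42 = (b - 7)*(b + 1)*(b + 2)*(b + 3)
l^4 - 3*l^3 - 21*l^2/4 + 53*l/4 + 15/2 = (l - 3)*(l - 5/2)*(l + 1/2)*(l + 2)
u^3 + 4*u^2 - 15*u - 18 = (u - 3)*(u + 1)*(u + 6)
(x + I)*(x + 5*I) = x^2 + 6*I*x - 5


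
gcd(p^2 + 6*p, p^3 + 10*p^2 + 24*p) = p^2 + 6*p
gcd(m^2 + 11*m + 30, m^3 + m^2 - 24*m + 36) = m + 6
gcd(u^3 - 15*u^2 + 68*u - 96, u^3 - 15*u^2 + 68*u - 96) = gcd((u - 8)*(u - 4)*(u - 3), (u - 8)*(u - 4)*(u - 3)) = u^3 - 15*u^2 + 68*u - 96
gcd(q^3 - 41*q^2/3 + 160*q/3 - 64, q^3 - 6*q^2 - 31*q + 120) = q^2 - 11*q + 24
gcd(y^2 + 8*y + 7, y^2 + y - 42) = y + 7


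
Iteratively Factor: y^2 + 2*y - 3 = (y + 3)*(y - 1)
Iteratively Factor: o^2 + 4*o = (o)*(o + 4)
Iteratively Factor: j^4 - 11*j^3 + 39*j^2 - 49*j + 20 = (j - 1)*(j^3 - 10*j^2 + 29*j - 20) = (j - 5)*(j - 1)*(j^2 - 5*j + 4) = (j - 5)*(j - 1)^2*(j - 4)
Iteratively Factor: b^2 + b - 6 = (b + 3)*(b - 2)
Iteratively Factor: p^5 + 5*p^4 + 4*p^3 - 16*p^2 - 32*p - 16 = (p + 2)*(p^4 + 3*p^3 - 2*p^2 - 12*p - 8) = (p + 2)^2*(p^3 + p^2 - 4*p - 4) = (p + 2)^3*(p^2 - p - 2) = (p - 2)*(p + 2)^3*(p + 1)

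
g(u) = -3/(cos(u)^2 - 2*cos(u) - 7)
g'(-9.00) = -0.25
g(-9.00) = 0.69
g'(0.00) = 0.00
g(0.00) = 0.38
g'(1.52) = 0.11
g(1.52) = 0.42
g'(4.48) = -0.17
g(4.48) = 0.46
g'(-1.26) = -0.07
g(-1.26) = 0.40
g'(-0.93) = -0.03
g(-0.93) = 0.38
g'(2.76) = 0.23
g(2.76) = 0.70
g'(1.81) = 0.17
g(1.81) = 0.46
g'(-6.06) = 0.00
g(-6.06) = 0.38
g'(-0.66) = -0.01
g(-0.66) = 0.38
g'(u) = -3*(2*sin(u)*cos(u) - 2*sin(u))/(cos(u)^2 - 2*cos(u) - 7)^2 = 6*(1 - cos(u))*sin(u)/(sin(u)^2 + 2*cos(u) + 6)^2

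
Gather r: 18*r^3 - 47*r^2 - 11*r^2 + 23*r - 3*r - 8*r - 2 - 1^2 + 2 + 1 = 18*r^3 - 58*r^2 + 12*r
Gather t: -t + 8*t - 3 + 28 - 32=7*t - 7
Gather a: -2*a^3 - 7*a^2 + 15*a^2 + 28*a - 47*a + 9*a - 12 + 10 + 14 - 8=-2*a^3 + 8*a^2 - 10*a + 4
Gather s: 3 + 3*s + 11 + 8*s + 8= 11*s + 22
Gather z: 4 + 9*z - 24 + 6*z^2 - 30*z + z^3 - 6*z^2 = z^3 - 21*z - 20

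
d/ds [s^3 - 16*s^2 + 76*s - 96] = 3*s^2 - 32*s + 76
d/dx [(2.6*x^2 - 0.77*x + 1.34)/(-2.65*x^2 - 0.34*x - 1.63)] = (-2.9245*x^2 - 1.374*x + 1.7107)/(7.0225*x^4 + 1.802*x^3 + 8.7546*x^2 + 1.1084*x + 2.6569)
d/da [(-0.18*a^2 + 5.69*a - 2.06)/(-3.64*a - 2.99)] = (0.6552*a^2 + 1.0764*a - 24.5115)/(13.2496*a^2 + 21.7672*a + 8.9401)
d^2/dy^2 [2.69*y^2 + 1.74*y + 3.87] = 5.38000000000000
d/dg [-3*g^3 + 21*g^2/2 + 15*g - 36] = -9*g^2 + 21*g + 15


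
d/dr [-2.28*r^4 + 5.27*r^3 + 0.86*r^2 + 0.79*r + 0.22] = -9.12*r^3 + 15.81*r^2 + 1.72*r + 0.79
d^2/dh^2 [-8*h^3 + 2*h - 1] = -48*h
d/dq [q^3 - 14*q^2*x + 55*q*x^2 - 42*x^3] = 3*q^2 - 28*q*x + 55*x^2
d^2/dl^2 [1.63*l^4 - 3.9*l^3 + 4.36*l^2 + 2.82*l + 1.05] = 19.56*l^2 - 23.4*l + 8.72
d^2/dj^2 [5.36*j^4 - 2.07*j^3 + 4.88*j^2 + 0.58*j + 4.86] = 64.32*j^2 - 12.42*j + 9.76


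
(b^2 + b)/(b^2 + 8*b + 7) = b/(b + 7)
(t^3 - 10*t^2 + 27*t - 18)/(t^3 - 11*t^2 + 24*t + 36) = (t^2 - 4*t + 3)/(t^2 - 5*t - 6)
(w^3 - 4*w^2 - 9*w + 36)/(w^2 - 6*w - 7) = (-w^3 + 4*w^2 + 9*w - 36)/(-w^2 + 6*w + 7)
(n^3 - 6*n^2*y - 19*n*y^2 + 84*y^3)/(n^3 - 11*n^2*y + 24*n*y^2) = (-n^2 + 3*n*y + 28*y^2)/(n*(-n + 8*y))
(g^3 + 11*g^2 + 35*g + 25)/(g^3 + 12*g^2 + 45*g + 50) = (g + 1)/(g + 2)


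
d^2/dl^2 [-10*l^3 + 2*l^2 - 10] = 4 - 60*l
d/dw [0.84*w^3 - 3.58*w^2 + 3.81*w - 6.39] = 2.52*w^2 - 7.16*w + 3.81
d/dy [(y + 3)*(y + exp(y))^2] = (y + exp(y))*(y + 2*(y + 3)*(exp(y) + 1) + exp(y))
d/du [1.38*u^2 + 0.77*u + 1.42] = 2.76*u + 0.77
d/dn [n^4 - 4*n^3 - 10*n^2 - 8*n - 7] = 4*n^3 - 12*n^2 - 20*n - 8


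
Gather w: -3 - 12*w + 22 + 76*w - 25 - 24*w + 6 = 40*w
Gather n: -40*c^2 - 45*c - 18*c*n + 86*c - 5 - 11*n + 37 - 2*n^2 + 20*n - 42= -40*c^2 + 41*c - 2*n^2 + n*(9 - 18*c) - 10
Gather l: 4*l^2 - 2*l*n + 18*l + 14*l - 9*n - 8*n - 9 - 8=4*l^2 + l*(32 - 2*n) - 17*n - 17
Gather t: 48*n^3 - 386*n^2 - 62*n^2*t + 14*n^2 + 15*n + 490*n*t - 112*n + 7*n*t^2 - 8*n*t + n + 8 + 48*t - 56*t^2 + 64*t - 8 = 48*n^3 - 372*n^2 - 96*n + t^2*(7*n - 56) + t*(-62*n^2 + 482*n + 112)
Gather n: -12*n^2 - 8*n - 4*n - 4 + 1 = -12*n^2 - 12*n - 3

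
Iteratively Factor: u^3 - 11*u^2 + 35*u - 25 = (u - 5)*(u^2 - 6*u + 5) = (u - 5)^2*(u - 1)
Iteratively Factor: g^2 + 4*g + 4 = (g + 2)*(g + 2)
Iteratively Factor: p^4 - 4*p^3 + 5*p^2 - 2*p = (p - 1)*(p^3 - 3*p^2 + 2*p) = p*(p - 1)*(p^2 - 3*p + 2) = p*(p - 2)*(p - 1)*(p - 1)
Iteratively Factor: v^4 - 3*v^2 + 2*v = (v - 1)*(v^3 + v^2 - 2*v) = (v - 1)*(v + 2)*(v^2 - v) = v*(v - 1)*(v + 2)*(v - 1)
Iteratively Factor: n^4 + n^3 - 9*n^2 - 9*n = (n + 3)*(n^3 - 2*n^2 - 3*n) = n*(n + 3)*(n^2 - 2*n - 3) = n*(n - 3)*(n + 3)*(n + 1)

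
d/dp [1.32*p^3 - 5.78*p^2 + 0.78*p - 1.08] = 3.96*p^2 - 11.56*p + 0.78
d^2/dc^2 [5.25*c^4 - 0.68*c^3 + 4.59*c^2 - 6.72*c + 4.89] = 63.0*c^2 - 4.08*c + 9.18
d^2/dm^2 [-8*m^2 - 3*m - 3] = -16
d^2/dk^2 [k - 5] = 0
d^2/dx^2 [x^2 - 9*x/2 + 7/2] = 2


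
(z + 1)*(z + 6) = z^2 + 7*z + 6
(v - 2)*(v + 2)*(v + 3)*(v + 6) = v^4 + 9*v^3 + 14*v^2 - 36*v - 72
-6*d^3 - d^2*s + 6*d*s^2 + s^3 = (-d + s)*(d + s)*(6*d + s)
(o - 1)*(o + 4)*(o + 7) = o^3 + 10*o^2 + 17*o - 28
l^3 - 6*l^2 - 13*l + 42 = (l - 7)*(l - 2)*(l + 3)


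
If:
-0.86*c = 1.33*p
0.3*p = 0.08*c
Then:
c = 0.00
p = 0.00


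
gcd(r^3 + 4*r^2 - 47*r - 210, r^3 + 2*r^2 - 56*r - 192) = r + 6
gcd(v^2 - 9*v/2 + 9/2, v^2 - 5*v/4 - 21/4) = v - 3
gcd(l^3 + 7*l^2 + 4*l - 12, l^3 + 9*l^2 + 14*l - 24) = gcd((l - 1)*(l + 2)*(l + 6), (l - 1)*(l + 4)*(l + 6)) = l^2 + 5*l - 6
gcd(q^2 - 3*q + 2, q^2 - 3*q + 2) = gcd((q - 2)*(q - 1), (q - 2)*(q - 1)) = q^2 - 3*q + 2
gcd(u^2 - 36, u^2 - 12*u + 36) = u - 6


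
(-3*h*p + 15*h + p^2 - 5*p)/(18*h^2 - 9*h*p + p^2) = (p - 5)/(-6*h + p)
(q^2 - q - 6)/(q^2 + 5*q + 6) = (q - 3)/(q + 3)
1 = 1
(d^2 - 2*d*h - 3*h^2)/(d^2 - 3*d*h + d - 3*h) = (d + h)/(d + 1)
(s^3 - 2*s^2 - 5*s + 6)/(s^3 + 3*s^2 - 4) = (s - 3)/(s + 2)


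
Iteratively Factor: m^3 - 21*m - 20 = (m - 5)*(m^2 + 5*m + 4) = (m - 5)*(m + 1)*(m + 4)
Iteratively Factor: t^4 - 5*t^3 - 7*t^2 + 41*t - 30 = (t - 5)*(t^3 - 7*t + 6) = (t - 5)*(t - 1)*(t^2 + t - 6) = (t - 5)*(t - 1)*(t + 3)*(t - 2)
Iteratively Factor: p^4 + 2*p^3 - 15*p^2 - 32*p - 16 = (p + 4)*(p^3 - 2*p^2 - 7*p - 4) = (p + 1)*(p + 4)*(p^2 - 3*p - 4) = (p - 4)*(p + 1)*(p + 4)*(p + 1)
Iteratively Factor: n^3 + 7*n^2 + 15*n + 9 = (n + 1)*(n^2 + 6*n + 9) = (n + 1)*(n + 3)*(n + 3)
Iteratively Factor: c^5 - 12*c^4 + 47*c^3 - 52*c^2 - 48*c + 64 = (c - 1)*(c^4 - 11*c^3 + 36*c^2 - 16*c - 64) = (c - 4)*(c - 1)*(c^3 - 7*c^2 + 8*c + 16) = (c - 4)*(c - 1)*(c + 1)*(c^2 - 8*c + 16) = (c - 4)^2*(c - 1)*(c + 1)*(c - 4)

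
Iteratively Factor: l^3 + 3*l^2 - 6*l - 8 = (l - 2)*(l^2 + 5*l + 4) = (l - 2)*(l + 1)*(l + 4)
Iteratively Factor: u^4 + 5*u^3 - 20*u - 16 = (u - 2)*(u^3 + 7*u^2 + 14*u + 8) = (u - 2)*(u + 1)*(u^2 + 6*u + 8) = (u - 2)*(u + 1)*(u + 4)*(u + 2)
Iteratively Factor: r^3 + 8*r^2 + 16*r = (r + 4)*(r^2 + 4*r) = r*(r + 4)*(r + 4)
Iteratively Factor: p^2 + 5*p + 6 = (p + 3)*(p + 2)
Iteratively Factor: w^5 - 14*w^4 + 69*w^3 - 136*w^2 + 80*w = (w - 4)*(w^4 - 10*w^3 + 29*w^2 - 20*w) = w*(w - 4)*(w^3 - 10*w^2 + 29*w - 20) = w*(w - 4)*(w - 1)*(w^2 - 9*w + 20) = w*(w - 4)^2*(w - 1)*(w - 5)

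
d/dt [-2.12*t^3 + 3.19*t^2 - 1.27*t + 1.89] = -6.36*t^2 + 6.38*t - 1.27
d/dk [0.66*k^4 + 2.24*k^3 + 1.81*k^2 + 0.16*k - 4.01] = 2.64*k^3 + 6.72*k^2 + 3.62*k + 0.16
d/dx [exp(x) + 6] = exp(x)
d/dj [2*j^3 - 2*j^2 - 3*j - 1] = 6*j^2 - 4*j - 3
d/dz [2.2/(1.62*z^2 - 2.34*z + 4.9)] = (5.148 - 7.128*z)/(1.62*z^2 - 2.34*z + 4.9)^2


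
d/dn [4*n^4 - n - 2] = 16*n^3 - 1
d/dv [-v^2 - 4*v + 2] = -2*v - 4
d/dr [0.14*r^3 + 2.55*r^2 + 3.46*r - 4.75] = 0.42*r^2 + 5.1*r + 3.46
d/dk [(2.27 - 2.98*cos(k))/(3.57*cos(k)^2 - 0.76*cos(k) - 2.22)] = (-10.6386*cos(k)^2 + 16.2078*cos(k) - 8.3408)*sin(k)/(12.7449*cos(k)^4 - 5.4264*cos(k)^3 - 15.2732*cos(k)^2 + 3.3744*cos(k) + 4.9284)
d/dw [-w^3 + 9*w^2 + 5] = 3*w*(6 - w)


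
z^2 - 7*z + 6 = (z - 6)*(z - 1)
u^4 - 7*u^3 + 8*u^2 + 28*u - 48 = (u - 4)*(u - 3)*(u - 2)*(u + 2)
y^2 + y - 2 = (y - 1)*(y + 2)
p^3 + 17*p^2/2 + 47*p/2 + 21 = (p + 2)*(p + 3)*(p + 7/2)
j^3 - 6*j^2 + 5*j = j*(j - 5)*(j - 1)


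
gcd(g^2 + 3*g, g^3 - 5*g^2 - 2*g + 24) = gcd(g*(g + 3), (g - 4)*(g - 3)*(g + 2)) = 1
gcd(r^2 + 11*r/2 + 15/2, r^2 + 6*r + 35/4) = r + 5/2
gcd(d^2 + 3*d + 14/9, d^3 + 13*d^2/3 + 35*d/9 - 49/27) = d + 7/3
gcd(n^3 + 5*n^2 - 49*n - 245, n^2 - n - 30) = n + 5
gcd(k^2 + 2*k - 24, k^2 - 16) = k - 4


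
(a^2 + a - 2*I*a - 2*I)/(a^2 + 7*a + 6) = (a - 2*I)/(a + 6)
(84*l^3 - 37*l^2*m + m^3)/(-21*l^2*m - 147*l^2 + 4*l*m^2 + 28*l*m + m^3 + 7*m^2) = (-4*l + m)/(m + 7)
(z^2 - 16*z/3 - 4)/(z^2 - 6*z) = (z + 2/3)/z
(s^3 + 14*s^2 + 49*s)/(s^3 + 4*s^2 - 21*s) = (s + 7)/(s - 3)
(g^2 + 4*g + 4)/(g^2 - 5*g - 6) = (g^2 + 4*g + 4)/(g^2 - 5*g - 6)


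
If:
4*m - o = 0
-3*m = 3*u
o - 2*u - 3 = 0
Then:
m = 1/2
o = 2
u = -1/2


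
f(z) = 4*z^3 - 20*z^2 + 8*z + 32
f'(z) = 12*z^2 - 40*z + 8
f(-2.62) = -198.19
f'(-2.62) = 195.17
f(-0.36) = 26.34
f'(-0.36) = 23.96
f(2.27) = -6.11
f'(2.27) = -20.97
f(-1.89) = -81.57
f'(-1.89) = 126.47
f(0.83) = 27.15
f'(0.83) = -16.93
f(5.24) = 100.28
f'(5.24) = 127.89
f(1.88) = 2.93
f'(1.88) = -24.79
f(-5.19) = -1107.44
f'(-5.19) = 538.83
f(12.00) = 4160.00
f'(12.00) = 1256.00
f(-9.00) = -4576.00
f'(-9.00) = 1340.00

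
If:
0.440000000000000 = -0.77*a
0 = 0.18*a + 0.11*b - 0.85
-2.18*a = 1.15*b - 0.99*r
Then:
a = -0.57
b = 8.66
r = 8.80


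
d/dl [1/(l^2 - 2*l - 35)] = 2*(1 - l)/(-l^2 + 2*l + 35)^2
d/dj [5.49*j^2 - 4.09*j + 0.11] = 10.98*j - 4.09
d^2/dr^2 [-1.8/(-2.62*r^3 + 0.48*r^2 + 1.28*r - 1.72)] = ((1.728 - 28.296*r)*(2.62*r^3 - 0.48*r^2 - 1.28*r + 1.72) + 1.8*(-15.72*r^2 + 1.92*r + 2.56)*(-7.86*r^2 + 0.96*r + 1.28))/(2.62*r^3 - 0.48*r^2 - 1.28*r + 1.72)^3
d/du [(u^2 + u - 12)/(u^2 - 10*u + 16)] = (-11*u^2 + 56*u - 104)/(u^4 - 20*u^3 + 132*u^2 - 320*u + 256)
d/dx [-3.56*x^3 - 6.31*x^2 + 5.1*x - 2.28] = -10.68*x^2 - 12.62*x + 5.1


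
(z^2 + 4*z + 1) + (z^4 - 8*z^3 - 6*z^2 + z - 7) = z^4 - 8*z^3 - 5*z^2 + 5*z - 6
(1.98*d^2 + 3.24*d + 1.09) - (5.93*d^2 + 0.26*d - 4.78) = -3.95*d^2 + 2.98*d + 5.87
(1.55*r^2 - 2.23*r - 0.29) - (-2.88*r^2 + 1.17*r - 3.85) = 4.43*r^2 - 3.4*r + 3.56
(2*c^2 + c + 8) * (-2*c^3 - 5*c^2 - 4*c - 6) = -4*c^5 - 12*c^4 - 29*c^3 - 56*c^2 - 38*c - 48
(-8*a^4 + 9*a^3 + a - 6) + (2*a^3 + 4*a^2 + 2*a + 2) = -8*a^4 + 11*a^3 + 4*a^2 + 3*a - 4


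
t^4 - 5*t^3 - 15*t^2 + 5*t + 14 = (t - 7)*(t - 1)*(t + 1)*(t + 2)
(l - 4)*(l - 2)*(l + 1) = l^3 - 5*l^2 + 2*l + 8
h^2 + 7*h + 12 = (h + 3)*(h + 4)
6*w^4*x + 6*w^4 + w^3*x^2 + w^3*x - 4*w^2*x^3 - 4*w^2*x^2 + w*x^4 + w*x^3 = (-3*w + x)*(-2*w + x)*(w + x)*(w*x + w)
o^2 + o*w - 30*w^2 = (o - 5*w)*(o + 6*w)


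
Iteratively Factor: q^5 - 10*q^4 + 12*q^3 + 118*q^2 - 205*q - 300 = (q - 5)*(q^4 - 5*q^3 - 13*q^2 + 53*q + 60) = (q - 5)*(q + 3)*(q^3 - 8*q^2 + 11*q + 20) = (q - 5)*(q - 4)*(q + 3)*(q^2 - 4*q - 5) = (q - 5)^2*(q - 4)*(q + 3)*(q + 1)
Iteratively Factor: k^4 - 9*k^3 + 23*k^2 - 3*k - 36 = (k + 1)*(k^3 - 10*k^2 + 33*k - 36) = (k - 4)*(k + 1)*(k^2 - 6*k + 9) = (k - 4)*(k - 3)*(k + 1)*(k - 3)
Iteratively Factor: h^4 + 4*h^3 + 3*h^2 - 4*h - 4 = (h + 2)*(h^3 + 2*h^2 - h - 2) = (h + 1)*(h + 2)*(h^2 + h - 2) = (h - 1)*(h + 1)*(h + 2)*(h + 2)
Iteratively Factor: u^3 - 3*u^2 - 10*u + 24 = (u - 4)*(u^2 + u - 6) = (u - 4)*(u + 3)*(u - 2)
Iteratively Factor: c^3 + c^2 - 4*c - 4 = (c + 2)*(c^2 - c - 2) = (c + 1)*(c + 2)*(c - 2)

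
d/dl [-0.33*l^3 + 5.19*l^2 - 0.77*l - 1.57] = -0.99*l^2 + 10.38*l - 0.77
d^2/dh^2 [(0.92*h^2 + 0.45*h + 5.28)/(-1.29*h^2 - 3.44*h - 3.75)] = (-1.77635683940025e-15*h^4 + 6.667494*h^3 - 26.015688*h^2 - 127.521918*h - 88.143816)/(2.146689*h^6 + 17.173512*h^5 + 64.517157*h^4 + 140.553584*h^3 + 187.549875*h^2 + 145.125*h + 52.734375)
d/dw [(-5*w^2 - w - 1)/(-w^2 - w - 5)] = 4*(w^2 + 12*w + 1)/(w^4 + 2*w^3 + 11*w^2 + 10*w + 25)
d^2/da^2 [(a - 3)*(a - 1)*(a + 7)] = 6*a + 6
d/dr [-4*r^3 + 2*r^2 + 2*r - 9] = -12*r^2 + 4*r + 2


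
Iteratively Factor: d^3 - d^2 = (d)*(d^2 - d) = d*(d - 1)*(d)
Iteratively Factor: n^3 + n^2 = (n)*(n^2 + n) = n*(n + 1)*(n)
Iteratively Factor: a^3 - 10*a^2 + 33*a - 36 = (a - 3)*(a^2 - 7*a + 12) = (a - 3)^2*(a - 4)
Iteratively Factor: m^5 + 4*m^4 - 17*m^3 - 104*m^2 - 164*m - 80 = (m - 5)*(m^4 + 9*m^3 + 28*m^2 + 36*m + 16) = (m - 5)*(m + 2)*(m^3 + 7*m^2 + 14*m + 8) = (m - 5)*(m + 1)*(m + 2)*(m^2 + 6*m + 8) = (m - 5)*(m + 1)*(m + 2)*(m + 4)*(m + 2)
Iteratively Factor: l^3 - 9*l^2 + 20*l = (l - 4)*(l^2 - 5*l) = (l - 5)*(l - 4)*(l)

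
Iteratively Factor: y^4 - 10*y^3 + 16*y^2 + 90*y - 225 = (y - 3)*(y^3 - 7*y^2 - 5*y + 75) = (y - 5)*(y - 3)*(y^2 - 2*y - 15) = (y - 5)^2*(y - 3)*(y + 3)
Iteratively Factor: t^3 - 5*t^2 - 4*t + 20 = (t + 2)*(t^2 - 7*t + 10) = (t - 2)*(t + 2)*(t - 5)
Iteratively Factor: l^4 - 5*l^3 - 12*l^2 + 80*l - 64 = (l - 1)*(l^3 - 4*l^2 - 16*l + 64) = (l - 4)*(l - 1)*(l^2 - 16) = (l - 4)*(l - 1)*(l + 4)*(l - 4)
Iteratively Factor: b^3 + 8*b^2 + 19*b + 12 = (b + 1)*(b^2 + 7*b + 12) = (b + 1)*(b + 3)*(b + 4)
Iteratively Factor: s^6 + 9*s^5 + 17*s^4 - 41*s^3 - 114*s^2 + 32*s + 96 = (s + 4)*(s^5 + 5*s^4 - 3*s^3 - 29*s^2 + 2*s + 24) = (s + 3)*(s + 4)*(s^4 + 2*s^3 - 9*s^2 - 2*s + 8) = (s - 1)*(s + 3)*(s + 4)*(s^3 + 3*s^2 - 6*s - 8) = (s - 2)*(s - 1)*(s + 3)*(s + 4)*(s^2 + 5*s + 4) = (s - 2)*(s - 1)*(s + 3)*(s + 4)^2*(s + 1)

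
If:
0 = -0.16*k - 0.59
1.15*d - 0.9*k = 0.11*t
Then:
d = 0.0956521739130435*t - 2.88586956521739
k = -3.69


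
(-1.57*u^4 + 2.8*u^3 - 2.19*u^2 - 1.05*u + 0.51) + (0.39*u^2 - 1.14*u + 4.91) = -1.57*u^4 + 2.8*u^3 - 1.8*u^2 - 2.19*u + 5.42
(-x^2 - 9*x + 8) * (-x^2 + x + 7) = x^4 + 8*x^3 - 24*x^2 - 55*x + 56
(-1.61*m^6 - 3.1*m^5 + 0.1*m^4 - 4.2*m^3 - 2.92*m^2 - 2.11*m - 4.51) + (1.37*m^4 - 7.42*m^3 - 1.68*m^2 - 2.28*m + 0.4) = -1.61*m^6 - 3.1*m^5 + 1.47*m^4 - 11.62*m^3 - 4.6*m^2 - 4.39*m - 4.11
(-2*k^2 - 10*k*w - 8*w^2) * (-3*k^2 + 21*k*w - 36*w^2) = 6*k^4 - 12*k^3*w - 114*k^2*w^2 + 192*k*w^3 + 288*w^4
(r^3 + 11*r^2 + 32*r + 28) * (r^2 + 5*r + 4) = r^5 + 16*r^4 + 91*r^3 + 232*r^2 + 268*r + 112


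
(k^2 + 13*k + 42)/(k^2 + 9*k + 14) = (k + 6)/(k + 2)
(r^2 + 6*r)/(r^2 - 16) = r*(r + 6)/(r^2 - 16)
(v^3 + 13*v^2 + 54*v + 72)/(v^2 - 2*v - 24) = (v^2 + 9*v + 18)/(v - 6)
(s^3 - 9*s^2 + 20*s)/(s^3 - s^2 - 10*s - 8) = s*(s - 5)/(s^2 + 3*s + 2)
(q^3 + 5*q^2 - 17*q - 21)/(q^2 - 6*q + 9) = (q^2 + 8*q + 7)/(q - 3)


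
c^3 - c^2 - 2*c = c*(c - 2)*(c + 1)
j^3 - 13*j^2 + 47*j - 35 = (j - 7)*(j - 5)*(j - 1)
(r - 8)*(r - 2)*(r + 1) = r^3 - 9*r^2 + 6*r + 16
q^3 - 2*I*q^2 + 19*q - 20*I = (q - 5*I)*(q - I)*(q + 4*I)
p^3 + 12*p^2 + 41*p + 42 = (p + 2)*(p + 3)*(p + 7)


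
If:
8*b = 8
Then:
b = 1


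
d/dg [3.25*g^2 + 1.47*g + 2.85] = 6.5*g + 1.47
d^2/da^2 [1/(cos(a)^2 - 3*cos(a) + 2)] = (-4*sin(a)^4 + 3*sin(a)^2 - 69*cos(a)/4 + 9*cos(3*a)/4 + 15)/((cos(a) - 2)^3*(cos(a) - 1)^3)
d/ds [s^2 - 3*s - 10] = 2*s - 3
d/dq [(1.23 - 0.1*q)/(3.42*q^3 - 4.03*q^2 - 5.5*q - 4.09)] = (0.684*q^3 - 13.0228*q^2 + 9.9138*q + 7.174)/(11.6964*q^6 - 27.5652*q^5 - 21.3791*q^4 + 16.3544*q^3 + 63.2154*q^2 + 44.99*q + 16.7281)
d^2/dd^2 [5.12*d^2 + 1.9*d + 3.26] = 10.2400000000000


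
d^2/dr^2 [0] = 0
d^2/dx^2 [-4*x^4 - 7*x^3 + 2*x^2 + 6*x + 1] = -48*x^2 - 42*x + 4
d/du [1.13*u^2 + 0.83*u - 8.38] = 2.26*u + 0.83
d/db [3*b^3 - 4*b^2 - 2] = b*(9*b - 8)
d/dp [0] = 0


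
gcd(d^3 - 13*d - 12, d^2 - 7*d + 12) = d - 4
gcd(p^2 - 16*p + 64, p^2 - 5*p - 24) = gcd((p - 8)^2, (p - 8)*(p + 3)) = p - 8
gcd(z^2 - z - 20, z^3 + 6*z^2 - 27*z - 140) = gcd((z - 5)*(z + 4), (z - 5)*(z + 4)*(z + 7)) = z^2 - z - 20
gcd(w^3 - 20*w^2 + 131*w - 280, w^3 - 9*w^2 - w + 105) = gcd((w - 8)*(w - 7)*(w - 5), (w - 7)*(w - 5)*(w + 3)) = w^2 - 12*w + 35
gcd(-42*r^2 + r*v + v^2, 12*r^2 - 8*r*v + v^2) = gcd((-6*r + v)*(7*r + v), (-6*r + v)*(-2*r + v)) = 6*r - v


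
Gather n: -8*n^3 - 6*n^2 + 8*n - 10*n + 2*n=-8*n^3 - 6*n^2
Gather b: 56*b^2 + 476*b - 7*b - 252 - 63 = 56*b^2 + 469*b - 315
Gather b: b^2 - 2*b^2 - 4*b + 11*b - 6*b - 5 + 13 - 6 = -b^2 + b + 2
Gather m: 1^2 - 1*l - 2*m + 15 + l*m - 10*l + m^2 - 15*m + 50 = -11*l + m^2 + m*(l - 17) + 66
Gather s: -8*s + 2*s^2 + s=2*s^2 - 7*s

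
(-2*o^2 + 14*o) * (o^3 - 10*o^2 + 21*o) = -2*o^5 + 34*o^4 - 182*o^3 + 294*o^2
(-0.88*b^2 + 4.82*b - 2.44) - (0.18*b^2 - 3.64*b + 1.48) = -1.06*b^2 + 8.46*b - 3.92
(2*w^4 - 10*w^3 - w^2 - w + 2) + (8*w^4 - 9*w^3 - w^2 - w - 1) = 10*w^4 - 19*w^3 - 2*w^2 - 2*w + 1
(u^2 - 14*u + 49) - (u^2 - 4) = 53 - 14*u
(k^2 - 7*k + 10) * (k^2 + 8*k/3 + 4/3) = k^4 - 13*k^3/3 - 22*k^2/3 + 52*k/3 + 40/3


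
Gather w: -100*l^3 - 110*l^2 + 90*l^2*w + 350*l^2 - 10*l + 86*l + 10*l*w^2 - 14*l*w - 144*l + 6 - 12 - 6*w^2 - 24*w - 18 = -100*l^3 + 240*l^2 - 68*l + w^2*(10*l - 6) + w*(90*l^2 - 14*l - 24) - 24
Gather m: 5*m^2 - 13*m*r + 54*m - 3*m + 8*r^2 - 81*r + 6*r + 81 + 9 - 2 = 5*m^2 + m*(51 - 13*r) + 8*r^2 - 75*r + 88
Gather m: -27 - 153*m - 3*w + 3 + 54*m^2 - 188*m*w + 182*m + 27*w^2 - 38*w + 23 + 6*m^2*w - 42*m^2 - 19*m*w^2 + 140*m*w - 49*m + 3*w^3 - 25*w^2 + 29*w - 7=m^2*(6*w + 12) + m*(-19*w^2 - 48*w - 20) + 3*w^3 + 2*w^2 - 12*w - 8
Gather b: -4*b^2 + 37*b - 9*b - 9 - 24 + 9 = -4*b^2 + 28*b - 24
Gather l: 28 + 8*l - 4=8*l + 24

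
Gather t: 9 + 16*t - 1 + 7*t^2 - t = 7*t^2 + 15*t + 8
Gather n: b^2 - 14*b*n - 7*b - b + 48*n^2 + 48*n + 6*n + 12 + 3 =b^2 - 8*b + 48*n^2 + n*(54 - 14*b) + 15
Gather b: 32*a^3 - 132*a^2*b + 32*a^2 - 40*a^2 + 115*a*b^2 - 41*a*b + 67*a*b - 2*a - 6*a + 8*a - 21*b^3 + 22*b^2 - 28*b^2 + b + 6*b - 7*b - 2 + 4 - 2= 32*a^3 - 8*a^2 - 21*b^3 + b^2*(115*a - 6) + b*(-132*a^2 + 26*a)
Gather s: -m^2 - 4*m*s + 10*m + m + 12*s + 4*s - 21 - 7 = -m^2 + 11*m + s*(16 - 4*m) - 28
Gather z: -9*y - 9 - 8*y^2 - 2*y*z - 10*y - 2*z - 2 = -8*y^2 - 19*y + z*(-2*y - 2) - 11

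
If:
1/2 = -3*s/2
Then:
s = -1/3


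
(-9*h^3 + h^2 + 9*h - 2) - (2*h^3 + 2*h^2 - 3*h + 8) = -11*h^3 - h^2 + 12*h - 10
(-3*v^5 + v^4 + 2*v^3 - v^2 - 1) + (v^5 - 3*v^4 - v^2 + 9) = -2*v^5 - 2*v^4 + 2*v^3 - 2*v^2 + 8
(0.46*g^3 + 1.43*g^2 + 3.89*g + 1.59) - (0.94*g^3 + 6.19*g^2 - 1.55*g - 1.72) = -0.48*g^3 - 4.76*g^2 + 5.44*g + 3.31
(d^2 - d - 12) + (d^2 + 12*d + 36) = 2*d^2 + 11*d + 24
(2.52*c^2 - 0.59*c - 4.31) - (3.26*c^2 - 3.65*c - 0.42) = -0.74*c^2 + 3.06*c - 3.89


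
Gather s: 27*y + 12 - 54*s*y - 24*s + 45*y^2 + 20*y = s*(-54*y - 24) + 45*y^2 + 47*y + 12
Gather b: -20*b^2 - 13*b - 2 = -20*b^2 - 13*b - 2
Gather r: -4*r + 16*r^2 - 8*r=16*r^2 - 12*r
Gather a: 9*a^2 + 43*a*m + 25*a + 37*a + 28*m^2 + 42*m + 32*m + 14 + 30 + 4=9*a^2 + a*(43*m + 62) + 28*m^2 + 74*m + 48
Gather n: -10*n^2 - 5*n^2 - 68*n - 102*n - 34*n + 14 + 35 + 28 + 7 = -15*n^2 - 204*n + 84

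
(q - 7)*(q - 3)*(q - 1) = q^3 - 11*q^2 + 31*q - 21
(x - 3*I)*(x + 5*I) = x^2 + 2*I*x + 15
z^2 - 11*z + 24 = (z - 8)*(z - 3)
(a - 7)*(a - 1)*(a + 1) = a^3 - 7*a^2 - a + 7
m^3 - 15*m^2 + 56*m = m*(m - 8)*(m - 7)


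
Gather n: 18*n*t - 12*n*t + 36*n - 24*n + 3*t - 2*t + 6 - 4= n*(6*t + 12) + t + 2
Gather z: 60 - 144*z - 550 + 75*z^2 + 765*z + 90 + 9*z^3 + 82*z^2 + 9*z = 9*z^3 + 157*z^2 + 630*z - 400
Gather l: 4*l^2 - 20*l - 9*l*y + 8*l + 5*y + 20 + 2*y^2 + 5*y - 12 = 4*l^2 + l*(-9*y - 12) + 2*y^2 + 10*y + 8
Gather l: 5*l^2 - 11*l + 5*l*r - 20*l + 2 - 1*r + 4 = 5*l^2 + l*(5*r - 31) - r + 6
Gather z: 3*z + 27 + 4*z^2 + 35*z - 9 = 4*z^2 + 38*z + 18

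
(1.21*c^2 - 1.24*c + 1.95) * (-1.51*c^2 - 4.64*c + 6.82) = -1.8271*c^4 - 3.742*c^3 + 11.0613*c^2 - 17.5048*c + 13.299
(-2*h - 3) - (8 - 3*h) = h - 11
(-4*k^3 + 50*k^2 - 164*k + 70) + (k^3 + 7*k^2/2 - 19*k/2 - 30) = -3*k^3 + 107*k^2/2 - 347*k/2 + 40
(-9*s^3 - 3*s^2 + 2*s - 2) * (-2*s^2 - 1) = 18*s^5 + 6*s^4 + 5*s^3 + 7*s^2 - 2*s + 2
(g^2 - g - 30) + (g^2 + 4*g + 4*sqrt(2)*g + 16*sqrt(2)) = 2*g^2 + 3*g + 4*sqrt(2)*g - 30 + 16*sqrt(2)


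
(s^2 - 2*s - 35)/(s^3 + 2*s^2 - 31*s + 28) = (s^2 - 2*s - 35)/(s^3 + 2*s^2 - 31*s + 28)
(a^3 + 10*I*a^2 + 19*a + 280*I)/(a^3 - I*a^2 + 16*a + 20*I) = (a^2 + 15*I*a - 56)/(a^2 + 4*I*a - 4)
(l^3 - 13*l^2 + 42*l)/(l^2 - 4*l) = (l^2 - 13*l + 42)/(l - 4)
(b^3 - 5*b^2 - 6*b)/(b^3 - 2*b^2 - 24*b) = (b + 1)/(b + 4)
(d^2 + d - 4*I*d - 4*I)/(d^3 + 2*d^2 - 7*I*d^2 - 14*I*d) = (d^2 + d*(1 - 4*I) - 4*I)/(d*(d^2 + d*(2 - 7*I) - 14*I))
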